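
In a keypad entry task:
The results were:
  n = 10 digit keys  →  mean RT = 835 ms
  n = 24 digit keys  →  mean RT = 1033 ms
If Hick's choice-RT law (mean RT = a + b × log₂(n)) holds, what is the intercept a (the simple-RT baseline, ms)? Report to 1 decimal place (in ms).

314.2 ms

Slope: b = (1033 − 835) / (log₂ 24 − log₂ 10) = 198/1.2630 = 156.765 ms/bit.
a = RT₁ − b·log₂ n₁ = 835 − 156.765 × 3.3219 = 314.237 ms.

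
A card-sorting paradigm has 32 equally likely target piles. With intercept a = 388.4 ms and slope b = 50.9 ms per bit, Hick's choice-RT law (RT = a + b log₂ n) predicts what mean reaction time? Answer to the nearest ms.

log₂(32) = 5 bits, so RT = 388.4 + 50.9 × 5 ≈ 642.900 ms.

643 ms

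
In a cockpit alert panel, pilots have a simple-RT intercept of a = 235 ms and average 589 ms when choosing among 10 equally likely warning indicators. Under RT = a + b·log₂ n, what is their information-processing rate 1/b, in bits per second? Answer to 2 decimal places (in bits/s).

9.38 bits/s

Choice component = 589 − 235 = 354 ms over log₂(10) = 3.3219 bits.
b = 354 / 3.3219 = 106.565 ms/bit, so 1/b = 9.384 bits/s.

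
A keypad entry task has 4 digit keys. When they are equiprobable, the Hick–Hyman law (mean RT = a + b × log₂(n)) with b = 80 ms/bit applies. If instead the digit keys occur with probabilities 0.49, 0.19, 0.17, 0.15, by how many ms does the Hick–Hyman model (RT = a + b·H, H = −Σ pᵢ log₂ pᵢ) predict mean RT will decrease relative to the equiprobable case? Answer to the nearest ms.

The RT saving is b·ΔH. Equiprobable H₀ = log₂(4) = 2.0000 bits; with the given probabilities H = 1.8046 bits.
b·(H₀ − H) = 80 × (2.0000 − 1.8046) = 15.63 ms.

16 ms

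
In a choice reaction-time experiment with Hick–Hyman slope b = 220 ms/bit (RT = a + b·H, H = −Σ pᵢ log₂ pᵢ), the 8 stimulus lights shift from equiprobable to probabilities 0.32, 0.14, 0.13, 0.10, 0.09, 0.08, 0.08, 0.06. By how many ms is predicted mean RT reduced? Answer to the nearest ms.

49 ms

The RT saving is b·ΔH. Equiprobable H₀ = log₂(8) = 3.0000 bits; with the given probabilities H = 2.7772 bits.
b·(H₀ − H) = 220 × (3.0000 − 2.7772) = 49.02 ms.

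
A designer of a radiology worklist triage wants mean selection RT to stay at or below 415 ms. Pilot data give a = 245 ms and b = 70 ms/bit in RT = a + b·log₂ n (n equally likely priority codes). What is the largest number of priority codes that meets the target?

5

Set 245 + 70·log₂ n ≤ 415 → log₂ n ≤ (415 − 245)/70 = 2.4286.
So n ≤ 2^2.4286 = 5.384; the largest integer n is 5.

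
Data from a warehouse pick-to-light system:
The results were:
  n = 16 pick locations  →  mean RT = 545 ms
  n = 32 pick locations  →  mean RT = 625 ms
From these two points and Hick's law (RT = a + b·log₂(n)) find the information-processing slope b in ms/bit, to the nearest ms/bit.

80 ms/bit

The slope on a log₂ axis is (625 − 545) / (5 − 4) = 80 ms/bit.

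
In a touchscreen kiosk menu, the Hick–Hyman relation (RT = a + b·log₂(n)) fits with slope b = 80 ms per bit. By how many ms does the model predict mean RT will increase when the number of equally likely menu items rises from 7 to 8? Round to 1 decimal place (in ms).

15.4 ms

Only the slope matters, since a is common to both: ΔRT = b·log₂(n₂/n₁).
log₂(8) − log₂(7) = 3 − 2.8074 = 0.1926.
ΔRT = 80 × 0.1926 = 15.412 ms.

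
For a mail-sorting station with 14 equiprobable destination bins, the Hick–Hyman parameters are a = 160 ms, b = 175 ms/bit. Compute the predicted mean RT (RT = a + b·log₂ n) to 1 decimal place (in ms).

log₂(14) = 3.8074 bits, so RT = 160 + 175 × 3.8074 ≈ 826.287 ms.

826.3 ms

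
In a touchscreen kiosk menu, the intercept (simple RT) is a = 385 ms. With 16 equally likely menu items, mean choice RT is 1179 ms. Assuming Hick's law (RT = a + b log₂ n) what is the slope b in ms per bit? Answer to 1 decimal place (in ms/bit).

198.5 ms/bit

log₂(16) = 4 bits.
b = (RT − a)/log₂ n = (1179 − 385) / 4 = 198.500 ms/bit.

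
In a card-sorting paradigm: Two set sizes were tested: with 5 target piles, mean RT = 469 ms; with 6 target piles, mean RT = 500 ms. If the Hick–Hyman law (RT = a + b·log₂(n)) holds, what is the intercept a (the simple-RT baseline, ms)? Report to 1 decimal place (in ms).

195.3 ms

Slope: b = (500 − 469) / (log₂ 6 − log₂ 5) = 31/0.2630 = 117.855 ms/bit.
Intercept: a = 469 − 117.855·log₂(5) = 195.348 ms.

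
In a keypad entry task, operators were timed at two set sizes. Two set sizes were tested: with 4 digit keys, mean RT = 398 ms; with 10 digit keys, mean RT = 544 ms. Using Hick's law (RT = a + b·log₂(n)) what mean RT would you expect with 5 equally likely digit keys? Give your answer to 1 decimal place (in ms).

Solve the two-equation system in a and b:
  b = (544 − 398) / (log₂ 10 − log₂ 4) = 146 / (3.3219 − 2) = 110.445 ms/bit
  a = 398 − 110.445 × 2 = 177.111 ms
Then RT(5) = 177.111 + 110.445 × log₂ 5 = 177.111 + 110.445 × 2.3219 ≈ 433.555 ms.

433.6 ms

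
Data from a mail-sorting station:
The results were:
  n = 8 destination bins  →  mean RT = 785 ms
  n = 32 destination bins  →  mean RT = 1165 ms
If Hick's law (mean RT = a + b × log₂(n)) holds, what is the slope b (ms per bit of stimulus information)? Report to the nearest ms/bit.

190 ms/bit

b = (RT₂ − RT₁)/(log₂ n₂ − log₂ n₁) = (1165 − 785)/(5 − 3) = 190 ms/bit.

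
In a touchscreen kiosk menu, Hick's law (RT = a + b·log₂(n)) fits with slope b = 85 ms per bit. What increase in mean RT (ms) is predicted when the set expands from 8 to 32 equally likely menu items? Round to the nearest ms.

ΔRT = (a + b log₂ n₂) − (a + b log₂ n₁) = b·(log₂ n₂ − log₂ n₁).
log₂(32) − log₂(8) = log₂(32/8) = log₂(4) = 2.
ΔRT = 85 × 2.0000 = 170.000 ms.

170 ms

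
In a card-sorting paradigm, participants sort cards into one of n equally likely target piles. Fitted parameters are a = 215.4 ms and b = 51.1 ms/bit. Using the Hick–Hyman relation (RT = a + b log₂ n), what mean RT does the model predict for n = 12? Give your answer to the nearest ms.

399 ms

log₂(12) = 3.5850 bits, so RT = 215.4 + 51.1 × 3.5850 ≈ 398.592 ms.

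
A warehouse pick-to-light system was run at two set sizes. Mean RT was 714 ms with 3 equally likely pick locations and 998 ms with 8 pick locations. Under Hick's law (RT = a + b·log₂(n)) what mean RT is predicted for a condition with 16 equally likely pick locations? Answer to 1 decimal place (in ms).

With log₂ n on the abscissa the relation is linear; from the two conditions:
  b = (998 − 714) / (log₂ 8 − log₂ 3) = 284 / (3 − 1.5850) = 200.701 ms/bit
  a = 714 − 200.701 × 1.5850 = 395.896 ms
Then RT(16) = 395.896 + 200.701 × log₂ 16 = 395.896 + 200.701 × 4 ≈ 1198.701 ms.

1198.7 ms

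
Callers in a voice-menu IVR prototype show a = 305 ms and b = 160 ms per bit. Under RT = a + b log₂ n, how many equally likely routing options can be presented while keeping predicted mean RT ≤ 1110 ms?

160·log₂ n ≤ 1110 − 305 = 805, giving log₂ n ≤ 5.0312 and n ≤ 32.701. The largest whole number is 32.

32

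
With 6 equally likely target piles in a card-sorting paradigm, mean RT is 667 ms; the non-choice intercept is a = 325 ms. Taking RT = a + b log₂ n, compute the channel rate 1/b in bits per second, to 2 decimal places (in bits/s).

7.56 bits/s

Choice component = 667 − 325 = 342 ms over log₂(6) = 2.5850 bits.
b = 342 / 2.5850 = 132.304 ms/bit, so 1/b = 7.558 bits/s.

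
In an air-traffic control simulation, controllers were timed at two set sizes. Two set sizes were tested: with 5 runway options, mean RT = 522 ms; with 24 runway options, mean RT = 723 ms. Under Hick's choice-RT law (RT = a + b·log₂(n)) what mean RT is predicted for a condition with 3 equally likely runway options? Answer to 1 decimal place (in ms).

Fit slope and intercept:
  b = (723 − 522) / (log₂ 24 − log₂ 5) = 201 / (4.5850 − 2.3219) = 88.819 ms/bit
  a = 522 − 88.819 × 2.3219 = 315.769 ms
Then RT(3) = 315.769 + 88.819 × log₂ 3 = 315.769 + 88.819 × 1.5850 ≈ 456.544 ms.

456.5 ms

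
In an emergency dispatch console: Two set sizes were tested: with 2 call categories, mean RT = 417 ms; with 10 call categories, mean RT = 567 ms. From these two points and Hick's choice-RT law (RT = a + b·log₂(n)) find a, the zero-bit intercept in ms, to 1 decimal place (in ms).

Slope: b = (567 − 417) / (log₂ 10 − log₂ 2) = 150/2.3219 = 64.601 ms/bit.
a = RT₁ − b·log₂ n₁ = 417 − 64.601 × 1 = 352.399 ms.

352.4 ms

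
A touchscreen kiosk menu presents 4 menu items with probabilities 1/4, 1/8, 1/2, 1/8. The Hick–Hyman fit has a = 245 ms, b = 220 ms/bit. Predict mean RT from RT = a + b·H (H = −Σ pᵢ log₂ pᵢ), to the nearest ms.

630 ms

H = −Σ pᵢ log₂ pᵢ = 0.25·2 + 0.125·3 + 0.5·1 + 0.125·3 = 1.750 bits.
RT = 245 + 220 × 1.750 = 630.00 ms.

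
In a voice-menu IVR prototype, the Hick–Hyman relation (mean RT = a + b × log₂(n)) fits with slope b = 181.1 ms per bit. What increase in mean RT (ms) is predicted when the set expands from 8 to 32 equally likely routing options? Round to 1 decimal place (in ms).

362.2 ms

Only the slope matters, since a is common to both: ΔRT = b·log₂(n₂/n₁).
log₂(32) − log₂(8) = log₂(32/8) = log₂(4) = 2.
ΔRT = 181.1 × 2.0000 = 362.200 ms.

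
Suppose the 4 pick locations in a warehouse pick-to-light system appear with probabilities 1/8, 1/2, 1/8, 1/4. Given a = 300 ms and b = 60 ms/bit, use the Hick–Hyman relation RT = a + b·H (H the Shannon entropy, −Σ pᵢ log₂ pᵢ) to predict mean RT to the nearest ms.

H = −Σ pᵢ log₂ pᵢ = 0.125·3 + 0.5·1 + 0.125·3 + 0.25·2 = 1.750 bits.
RT = 300 + 60 × 1.750 = 405.00 ms.

405 ms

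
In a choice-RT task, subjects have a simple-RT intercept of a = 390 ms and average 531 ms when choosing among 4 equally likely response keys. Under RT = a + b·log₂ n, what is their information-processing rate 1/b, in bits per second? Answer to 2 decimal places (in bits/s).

b = (531 − 390)/log₂ 4 = 141/2 = 70.500 ms per bit = 0.07050 s/bit; the reciprocal is 14.184 bits/s.

14.18 bits/s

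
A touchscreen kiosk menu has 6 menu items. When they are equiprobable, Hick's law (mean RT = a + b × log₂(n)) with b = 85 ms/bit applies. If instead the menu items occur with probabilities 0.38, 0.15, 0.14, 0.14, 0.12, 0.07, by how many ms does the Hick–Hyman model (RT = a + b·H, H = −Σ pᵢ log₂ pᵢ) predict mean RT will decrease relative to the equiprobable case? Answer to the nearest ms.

18 ms

Equiprobable entropy H₀ = log₂ 6 = 2.5850 bits.
Skewed entropy H = −Σ pᵢ log₂ pᵢ = 2.3708 bits.
ΔRT = b·(H₀ − H) = 85 × 0.2141 = 18.20 ms.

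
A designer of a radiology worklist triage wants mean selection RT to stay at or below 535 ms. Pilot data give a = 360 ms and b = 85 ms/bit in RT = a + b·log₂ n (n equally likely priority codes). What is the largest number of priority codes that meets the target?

4

85·log₂ n ≤ 535 − 360 = 175, giving log₂ n ≤ 2.0588 and n ≤ 4.166. The largest whole number is 4.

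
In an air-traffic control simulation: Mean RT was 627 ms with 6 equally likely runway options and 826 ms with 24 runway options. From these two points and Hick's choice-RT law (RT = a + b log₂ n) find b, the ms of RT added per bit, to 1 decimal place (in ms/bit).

99.5 ms/bit

The slope on a log₂ axis is (826 − 627) / (4.5850 − 2.5850) = 99.500 ms/bit.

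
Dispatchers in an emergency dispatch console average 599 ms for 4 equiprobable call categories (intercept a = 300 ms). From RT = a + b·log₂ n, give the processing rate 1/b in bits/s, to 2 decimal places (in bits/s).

b = (599 − 300)/log₂ 4 = 299/2 = 149.500 ms per bit = 0.14950 s/bit; the reciprocal is 6.689 bits/s.

6.69 bits/s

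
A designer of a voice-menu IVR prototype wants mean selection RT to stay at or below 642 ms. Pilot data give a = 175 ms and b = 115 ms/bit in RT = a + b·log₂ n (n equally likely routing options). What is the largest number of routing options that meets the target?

16

115·log₂ n ≤ 642 − 175 = 467, giving log₂ n ≤ 4.0609 and n ≤ 16.690. The largest whole number is 16.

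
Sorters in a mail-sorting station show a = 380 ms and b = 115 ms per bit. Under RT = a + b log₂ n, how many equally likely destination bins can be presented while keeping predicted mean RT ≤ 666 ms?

5

Information budget: (666 − 380)/115 = 2.4870 bits, so n ≤ 2^2.4870 = 5.606 → at most 5.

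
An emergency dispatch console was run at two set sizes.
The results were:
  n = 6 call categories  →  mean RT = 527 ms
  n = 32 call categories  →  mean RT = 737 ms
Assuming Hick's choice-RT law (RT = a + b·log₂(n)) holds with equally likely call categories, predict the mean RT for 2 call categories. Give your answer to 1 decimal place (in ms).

389.2 ms

RT is linear in log₂ n, so two points fix the line:
  b = (737 − 527) / (log₂ 32 − log₂ 6) = 210 / (5 − 2.5850) = 86.955 ms/bit
  a = 527 − 86.955 × 2.5850 = 302.224 ms
Then RT(2) = 302.224 + 86.955 × log₂ 2 = 302.224 + 86.955 × 1 ≈ 389.179 ms.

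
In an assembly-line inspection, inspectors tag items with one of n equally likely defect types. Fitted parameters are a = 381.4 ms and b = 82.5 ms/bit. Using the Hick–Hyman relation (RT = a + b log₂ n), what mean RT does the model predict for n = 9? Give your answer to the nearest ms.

log₂(9) = 3.1699 bits, so RT = 381.4 + 82.5 × 3.1699 ≈ 642.919 ms.

643 ms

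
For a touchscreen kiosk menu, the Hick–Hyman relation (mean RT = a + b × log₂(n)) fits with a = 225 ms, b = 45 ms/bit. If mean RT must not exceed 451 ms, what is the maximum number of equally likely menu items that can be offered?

32

Set 225 + 45·log₂ n ≤ 451 → log₂ n ≤ (451 − 225)/45 = 5.0222.
So n ≤ 2^5.0222 = 32.497; the largest integer n is 32.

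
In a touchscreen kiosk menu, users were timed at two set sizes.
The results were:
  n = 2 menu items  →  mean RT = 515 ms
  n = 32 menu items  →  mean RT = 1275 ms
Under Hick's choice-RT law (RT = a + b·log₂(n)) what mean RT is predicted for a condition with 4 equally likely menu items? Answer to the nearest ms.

Fit slope and intercept:
  b = (1275 − 515) / (log₂ 32 − log₂ 2) = 760 / (5 − 1) = 190 ms/bit
  a = 515 − 190 × 1 = 325 ms
Then RT(4) = 325 + 190 × log₂ 4 = 325 + 190 × 2 ≈ 705.000 ms.

705 ms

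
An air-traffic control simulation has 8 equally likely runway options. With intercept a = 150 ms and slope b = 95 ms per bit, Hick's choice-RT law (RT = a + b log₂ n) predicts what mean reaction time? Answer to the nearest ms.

log₂(8) = 3 bits, so RT = 150 + 95 × 3 ≈ 435.000 ms.

435 ms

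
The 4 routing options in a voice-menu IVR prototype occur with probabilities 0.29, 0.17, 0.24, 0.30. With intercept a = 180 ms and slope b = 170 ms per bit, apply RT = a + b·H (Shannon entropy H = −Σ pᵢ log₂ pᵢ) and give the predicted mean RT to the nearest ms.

515 ms

Entropy contributions −pᵢ log₂ pᵢ: 0.5179, 0.4346, 0.4941, 0.5211; sum H = 1.9677 bits.
RT = a + bH = 180 + 170·1.9677 = 514.51 ms.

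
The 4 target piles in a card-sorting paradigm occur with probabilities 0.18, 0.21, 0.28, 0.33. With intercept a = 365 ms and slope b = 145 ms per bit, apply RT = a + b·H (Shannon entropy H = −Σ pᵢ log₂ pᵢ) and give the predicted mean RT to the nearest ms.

649 ms

H = 0.18·log₂(1/0.18) + 0.21·log₂(1/0.21) + 0.28·log₂(1/0.28) + 0.33·log₂(1/0.33) = 1.9602 bits.
RT = 365 + 145 × 1.9602 = 649.23 ms.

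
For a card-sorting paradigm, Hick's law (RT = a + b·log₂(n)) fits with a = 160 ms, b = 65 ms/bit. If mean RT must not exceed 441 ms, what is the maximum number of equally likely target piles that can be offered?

20

Information budget: (441 − 160)/65 = 4.3231 bits, so n ≤ 2^4.3231 = 20.016 → at most 20.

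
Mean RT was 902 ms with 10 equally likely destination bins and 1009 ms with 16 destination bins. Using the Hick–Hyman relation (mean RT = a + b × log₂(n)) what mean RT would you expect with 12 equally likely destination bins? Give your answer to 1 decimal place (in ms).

Fit slope and intercept:
  b = (1009 − 902) / (log₂ 16 − log₂ 10) = 107 / (4 − 3.3219) = 157.800 ms/bit
  a = 902 − 157.800 × 3.3219 = 377.799 ms
Then RT(12) = 377.799 + 157.800 × log₂ 12 = 377.799 + 157.800 × 3.5850 ≈ 943.507 ms.

943.5 ms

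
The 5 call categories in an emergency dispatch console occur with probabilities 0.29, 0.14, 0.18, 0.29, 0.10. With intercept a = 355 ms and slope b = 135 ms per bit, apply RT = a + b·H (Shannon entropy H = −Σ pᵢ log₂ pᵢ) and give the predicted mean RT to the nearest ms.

653 ms

H = 0.29·log₂(1/0.29) + 0.14·log₂(1/0.14) + 0.18·log₂(1/0.18) + 0.29·log₂(1/0.29) + 0.10·log₂(1/0.10) = 2.2104 bits.
RT = 355 + 135 × 2.2104 = 653.41 ms.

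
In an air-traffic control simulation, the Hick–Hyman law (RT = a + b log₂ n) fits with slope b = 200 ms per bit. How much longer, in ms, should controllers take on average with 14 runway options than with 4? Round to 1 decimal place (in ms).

361.5 ms

The intercept a cancels: ΔRT = b·(log₂ n₂ − log₂ n₁) = b·log₂(n₂/n₁).
log₂(14) − log₂(4) = 3.8074 − 2 = 1.8074.
ΔRT = 200 × 1.8074 = 361.471 ms.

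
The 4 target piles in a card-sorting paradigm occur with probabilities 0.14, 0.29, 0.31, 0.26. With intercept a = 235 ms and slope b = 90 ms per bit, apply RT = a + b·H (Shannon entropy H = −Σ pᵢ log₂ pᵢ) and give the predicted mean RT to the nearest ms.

H = 0.14·log₂(1/0.14) + 0.29·log₂(1/0.29) + 0.31·log₂(1/0.31) + 0.26·log₂(1/0.26) = 1.9441 bits.
RT = 235 + 90 × 1.9441 = 409.97 ms.

410 ms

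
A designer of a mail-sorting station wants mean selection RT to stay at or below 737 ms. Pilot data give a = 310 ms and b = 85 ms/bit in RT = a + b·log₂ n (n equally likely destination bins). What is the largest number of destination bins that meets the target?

32

85·log₂ n ≤ 737 − 310 = 427, giving log₂ n ≤ 5.0235 and n ≤ 32.526. The largest whole number is 32.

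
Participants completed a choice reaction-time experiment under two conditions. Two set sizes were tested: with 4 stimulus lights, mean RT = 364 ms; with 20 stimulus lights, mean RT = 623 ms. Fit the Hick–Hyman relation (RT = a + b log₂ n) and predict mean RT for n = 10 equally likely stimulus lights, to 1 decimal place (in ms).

Solve the two-equation system in a and b:
  b = (623 − 364) / (log₂ 20 − log₂ 4) = 259 / (4.3219 − 2) = 111.545 ms/bit
  a = 364 − 111.545 × 2 = 140.910 ms
Then RT(10) = 140.910 + 111.545 × log₂ 10 = 140.910 + 111.545 × 3.3219 ≈ 511.455 ms.

511.5 ms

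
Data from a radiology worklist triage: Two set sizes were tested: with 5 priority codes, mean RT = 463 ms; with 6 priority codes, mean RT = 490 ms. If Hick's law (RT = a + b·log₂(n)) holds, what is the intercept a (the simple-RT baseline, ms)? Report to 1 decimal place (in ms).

b = (RT₂ − RT₁)/(log₂ n₂ − log₂ n₁) = (490 − 463)/(2.5850 − 2.3219) = 102.648 ms/bit.
a = RT₁ − b·log₂ n₁ = 463 − 102.648 × 2.3219 = 224.658 ms.

224.7 ms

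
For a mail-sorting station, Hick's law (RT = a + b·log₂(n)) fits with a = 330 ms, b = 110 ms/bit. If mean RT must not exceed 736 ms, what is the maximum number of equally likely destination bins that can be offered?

12

Information budget: (736 − 330)/110 = 3.6909 bits, so n ≤ 2^3.6909 = 12.914 → at most 12.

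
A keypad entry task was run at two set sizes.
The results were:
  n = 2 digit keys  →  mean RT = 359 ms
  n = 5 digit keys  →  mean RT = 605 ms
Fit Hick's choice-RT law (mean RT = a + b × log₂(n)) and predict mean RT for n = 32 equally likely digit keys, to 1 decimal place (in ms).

1103.4 ms

With log₂ n on the abscissa the relation is linear; from the two conditions:
  b = (605 − 359) / (log₂ 5 − log₂ 2) = 246 / (2.3219 − 1) = 186.092 ms/bit
  a = 359 − 186.092 × 1 = 172.908 ms
Then RT(32) = 172.908 + 186.092 × log₂ 32 = 172.908 + 186.092 × 5 ≈ 1103.367 ms.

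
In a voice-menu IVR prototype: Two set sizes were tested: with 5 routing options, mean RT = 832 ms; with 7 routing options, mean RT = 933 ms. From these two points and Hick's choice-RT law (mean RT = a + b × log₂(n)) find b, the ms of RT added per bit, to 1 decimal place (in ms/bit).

b = (RT₂ − RT₁)/(log₂ n₂ − log₂ n₁) = (933 − 832)/(2.8074 − 2.3219) = 208.064 ms/bit.

208.1 ms/bit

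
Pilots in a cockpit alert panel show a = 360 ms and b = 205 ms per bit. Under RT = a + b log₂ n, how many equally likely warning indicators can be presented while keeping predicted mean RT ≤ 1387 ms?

Information budget: (1387 − 360)/205 = 5.0098 bits, so n ≤ 2^5.0098 = 32.217 → at most 32.

32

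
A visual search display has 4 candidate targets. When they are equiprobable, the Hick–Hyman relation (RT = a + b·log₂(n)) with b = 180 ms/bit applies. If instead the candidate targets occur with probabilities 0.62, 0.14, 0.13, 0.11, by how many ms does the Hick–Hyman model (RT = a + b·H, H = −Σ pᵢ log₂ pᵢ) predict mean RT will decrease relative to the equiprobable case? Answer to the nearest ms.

80 ms

The RT saving is b·ΔH. Equiprobable H₀ = log₂(4) = 2.0000 bits; with the given probabilities H = 1.5576 bits.
b·(H₀ − H) = 180 × (2.0000 − 1.5576) = 79.63 ms.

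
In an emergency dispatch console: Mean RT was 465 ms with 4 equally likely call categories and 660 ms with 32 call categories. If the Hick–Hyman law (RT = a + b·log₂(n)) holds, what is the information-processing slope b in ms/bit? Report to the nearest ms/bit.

b = (RT₂ − RT₁)/(log₂ n₂ − log₂ n₁) = (660 − 465)/(5 − 2) = 65 ms/bit.

65 ms/bit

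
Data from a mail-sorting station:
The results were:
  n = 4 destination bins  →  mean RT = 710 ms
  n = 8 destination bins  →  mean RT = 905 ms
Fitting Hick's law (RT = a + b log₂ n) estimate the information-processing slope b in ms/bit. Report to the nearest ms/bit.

The slope on a log₂ axis is (905 − 710) / (3 − 2) = 195 ms/bit.

195 ms/bit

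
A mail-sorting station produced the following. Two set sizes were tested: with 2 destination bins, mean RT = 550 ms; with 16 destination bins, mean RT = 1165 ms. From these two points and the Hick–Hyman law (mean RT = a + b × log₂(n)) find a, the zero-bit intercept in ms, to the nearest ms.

345 ms

Slope: b = (1165 − 550) / (log₂ 16 − log₂ 2) = 615/3.0000 = 205 ms/bit.
Intercept: a = 550 − 205·log₂(2) = 345.000 ms.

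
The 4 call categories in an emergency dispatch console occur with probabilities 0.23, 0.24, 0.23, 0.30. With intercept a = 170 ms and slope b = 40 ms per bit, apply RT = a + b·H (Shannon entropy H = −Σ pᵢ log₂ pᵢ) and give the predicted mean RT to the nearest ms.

Entropy contributions −pᵢ log₂ pᵢ: 0.4877, 0.4941, 0.4877, 0.5211; sum H = 1.9906 bits.
RT = a + bH = 170 + 40·1.9906 = 249.62 ms.

250 ms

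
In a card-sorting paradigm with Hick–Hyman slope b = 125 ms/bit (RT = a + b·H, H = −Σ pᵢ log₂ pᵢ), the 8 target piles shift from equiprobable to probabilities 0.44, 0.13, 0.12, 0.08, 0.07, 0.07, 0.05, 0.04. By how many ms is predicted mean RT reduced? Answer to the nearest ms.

Equiprobable entropy H₀ = log₂ 8 = 3.0000 bits.
Skewed entropy H = −Σ pᵢ log₂ pᵢ = 2.5013 bits.
ΔRT = b·(H₀ − H) = 125 × 0.4987 = 62.33 ms.

62 ms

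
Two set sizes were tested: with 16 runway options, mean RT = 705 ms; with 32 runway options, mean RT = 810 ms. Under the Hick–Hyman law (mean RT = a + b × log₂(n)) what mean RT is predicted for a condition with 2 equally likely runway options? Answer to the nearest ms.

390 ms

Fit slope and intercept:
  b = (810 − 705) / (log₂ 32 − log₂ 16) = 105 / (5 − 4) = 105 ms/bit
  a = 705 − 105 × 4 = 285 ms
Then RT(2) = 285 + 105 × log₂ 2 = 285 + 105 × 1 ≈ 390.000 ms.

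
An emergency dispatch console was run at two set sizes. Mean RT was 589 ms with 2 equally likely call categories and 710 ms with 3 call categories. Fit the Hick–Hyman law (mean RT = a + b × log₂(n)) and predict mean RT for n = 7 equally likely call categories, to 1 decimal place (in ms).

Fit slope and intercept:
  b = (710 − 589) / (log₂ 3 − log₂ 2) = 121 / (1.5850 − 1) = 206.851 ms/bit
  a = 589 − 206.851 × 1 = 382.149 ms
Then RT(7) = 382.149 + 206.851 × log₂ 7 = 382.149 + 206.851 × 2.8074 ≈ 962.853 ms.

962.9 ms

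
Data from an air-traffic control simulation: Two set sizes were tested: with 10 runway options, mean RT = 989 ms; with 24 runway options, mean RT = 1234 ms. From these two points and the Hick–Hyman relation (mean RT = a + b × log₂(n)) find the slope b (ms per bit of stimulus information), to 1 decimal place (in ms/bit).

194.0 ms/bit

b = (RT₂ − RT₁)/(log₂ n₂ − log₂ n₁) = (1234 − 989)/(4.5850 − 3.3219) = 193.977 ms/bit.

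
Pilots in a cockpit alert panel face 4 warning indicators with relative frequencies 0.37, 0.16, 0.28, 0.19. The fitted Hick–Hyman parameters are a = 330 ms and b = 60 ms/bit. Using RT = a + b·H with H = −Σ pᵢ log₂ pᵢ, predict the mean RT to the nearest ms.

445 ms

H = 0.37·log₂(1/0.37) + 0.16·log₂(1/0.16) + 0.28·log₂(1/0.28) + 0.19·log₂(1/0.19) = 1.9232 bits.
RT = 330 + 60 × 1.9232 = 445.39 ms.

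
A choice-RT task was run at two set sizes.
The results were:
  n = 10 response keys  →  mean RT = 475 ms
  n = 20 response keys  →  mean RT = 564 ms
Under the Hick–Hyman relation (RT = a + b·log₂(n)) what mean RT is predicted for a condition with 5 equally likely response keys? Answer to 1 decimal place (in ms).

386.0 ms

Fit slope and intercept:
  b = (564 − 475) / (log₂ 20 − log₂ 10) = 89 / (4.3219 − 3.3219) = 89.000 ms/bit
  a = 475 − 89.000 × 3.3219 = 179.348 ms
Then RT(5) = 179.348 + 89.000 × log₂ 5 = 179.348 + 89.000 × 2.3219 ≈ 386.000 ms.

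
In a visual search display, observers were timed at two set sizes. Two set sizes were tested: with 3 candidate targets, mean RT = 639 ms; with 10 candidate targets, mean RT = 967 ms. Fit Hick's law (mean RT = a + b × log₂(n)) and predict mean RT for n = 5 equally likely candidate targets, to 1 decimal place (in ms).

With log₂ n on the abscissa the relation is linear; from the two conditions:
  b = (967 − 639) / (log₂ 10 − log₂ 3) = 328 / (3.3219 − 1.5850) = 188.835 ms/bit
  a = 639 − 188.835 × 1.5850 = 339.704 ms
Then RT(5) = 339.704 + 188.835 × log₂ 5 = 339.704 + 188.835 × 2.3219 ≈ 778.165 ms.

778.2 ms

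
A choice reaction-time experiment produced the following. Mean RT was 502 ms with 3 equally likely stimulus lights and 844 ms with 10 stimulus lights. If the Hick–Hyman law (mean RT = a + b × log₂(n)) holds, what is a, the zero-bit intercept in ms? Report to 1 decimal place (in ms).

189.9 ms

Slope: b = (844 − 502) / (log₂ 10 − log₂ 3) = 342/1.7370 = 196.895 ms/bit.
a = RT₁ − b·log₂ n₁ = 502 − 196.895 × 1.5850 = 189.929 ms.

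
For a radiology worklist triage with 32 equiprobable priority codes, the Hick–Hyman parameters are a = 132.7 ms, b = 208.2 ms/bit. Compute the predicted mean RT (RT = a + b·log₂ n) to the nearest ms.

log₂(32) = 5 bits, so RT = 132.7 + 208.2 × 5 ≈ 1173.700 ms.

1174 ms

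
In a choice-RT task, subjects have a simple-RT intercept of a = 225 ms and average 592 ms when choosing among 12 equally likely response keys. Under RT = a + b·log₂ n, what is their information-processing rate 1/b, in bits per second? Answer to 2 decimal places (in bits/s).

9.77 bits/s

Choice component = 592 − 225 = 367 ms over log₂(12) = 3.5850 bits.
b = 367 / 3.5850 = 102.372 ms/bit, so 1/b = 9.768 bits/s.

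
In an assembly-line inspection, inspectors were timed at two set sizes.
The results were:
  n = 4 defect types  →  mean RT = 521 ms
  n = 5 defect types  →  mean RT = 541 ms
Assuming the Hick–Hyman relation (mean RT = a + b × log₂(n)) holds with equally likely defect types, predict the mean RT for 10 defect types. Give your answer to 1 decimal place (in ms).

RT is linear in log₂ n, so two points fix the line:
  b = (541 − 521) / (log₂ 5 − log₂ 4) = 20 / (2.3219 − 2) = 62.126 ms/bit
  a = 521 − 62.126 × 2 = 396.749 ms
Then RT(10) = 396.749 + 62.126 × log₂ 10 = 396.749 + 62.126 × 3.3219 ≈ 603.126 ms.

603.1 ms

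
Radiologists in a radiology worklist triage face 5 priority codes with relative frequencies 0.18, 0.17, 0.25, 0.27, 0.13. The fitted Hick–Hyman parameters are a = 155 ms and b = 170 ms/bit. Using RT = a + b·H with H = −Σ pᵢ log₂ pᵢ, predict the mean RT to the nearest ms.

Entropy contributions −pᵢ log₂ pᵢ: 0.4453, 0.4346, 0.5000, 0.5100, 0.3826; sum H = 2.2726 bits.
RT = a + bH = 155 + 170·2.2726 = 541.34 ms.

541 ms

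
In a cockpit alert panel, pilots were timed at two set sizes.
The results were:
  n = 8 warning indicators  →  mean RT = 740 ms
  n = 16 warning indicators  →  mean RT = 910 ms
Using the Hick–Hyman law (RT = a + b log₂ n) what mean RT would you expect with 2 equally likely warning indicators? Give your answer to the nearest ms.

400 ms

RT is linear in log₂ n, so two points fix the line:
  b = (910 − 740) / (log₂ 16 − log₂ 8) = 170 / (4 − 3) = 170 ms/bit
  a = 740 − 170 × 3 = 230 ms
Then RT(2) = 230 + 170 × log₂ 2 = 230 + 170 × 1 ≈ 400.000 ms.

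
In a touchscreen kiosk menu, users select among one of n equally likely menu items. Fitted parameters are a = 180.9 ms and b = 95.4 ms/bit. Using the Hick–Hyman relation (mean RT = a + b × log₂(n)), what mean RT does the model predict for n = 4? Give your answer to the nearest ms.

372 ms

log₂(4) = 2 bits, so RT = 180.9 + 95.4 × 2 ≈ 371.700 ms.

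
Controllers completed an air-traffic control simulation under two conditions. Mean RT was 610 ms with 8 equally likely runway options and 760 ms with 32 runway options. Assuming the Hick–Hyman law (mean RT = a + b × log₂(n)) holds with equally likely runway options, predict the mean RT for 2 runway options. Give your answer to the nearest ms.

Solve the two-equation system in a and b:
  b = (760 − 610) / (log₂ 32 − log₂ 8) = 150 / (5 − 3) = 75 ms/bit
  a = 610 − 75 × 3 = 385 ms
Then RT(2) = 385 + 75 × log₂ 2 = 385 + 75 × 1 ≈ 460.000 ms.

460 ms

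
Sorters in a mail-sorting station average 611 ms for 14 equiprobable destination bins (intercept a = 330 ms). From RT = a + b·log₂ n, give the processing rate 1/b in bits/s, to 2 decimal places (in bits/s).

13.55 bits/s

Choice component = 611 − 330 = 281 ms over log₂(14) = 3.8074 bits.
b = 281 / 3.8074 = 73.805 ms/bit, so 1/b = 13.549 bits/s.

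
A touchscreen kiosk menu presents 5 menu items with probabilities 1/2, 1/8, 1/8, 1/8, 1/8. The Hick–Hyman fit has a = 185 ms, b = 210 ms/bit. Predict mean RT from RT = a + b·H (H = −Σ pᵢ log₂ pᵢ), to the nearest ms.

605 ms

H = −Σ pᵢ log₂ pᵢ = 0.5·1 + 0.125·3 + 0.125·3 + 0.125·3 + 0.125·3 = 2.000 bits.
RT = 185 + 210 × 2.000 = 605.00 ms.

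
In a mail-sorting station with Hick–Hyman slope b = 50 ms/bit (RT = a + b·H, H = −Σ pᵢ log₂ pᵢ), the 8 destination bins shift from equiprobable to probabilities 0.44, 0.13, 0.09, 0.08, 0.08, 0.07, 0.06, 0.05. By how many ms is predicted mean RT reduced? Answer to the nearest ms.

The RT saving is b·ΔH. Equiprobable H₀ = log₂(8) = 3.0000 bits; with the given probabilities H = 2.5276 bits.
b·(H₀ − H) = 50 × (3.0000 − 2.5276) = 23.62 ms.

24 ms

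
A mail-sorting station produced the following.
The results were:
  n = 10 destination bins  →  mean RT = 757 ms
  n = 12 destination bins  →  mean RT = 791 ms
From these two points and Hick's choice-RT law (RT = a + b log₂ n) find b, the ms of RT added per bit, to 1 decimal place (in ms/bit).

Slope: b = (791 − 757) / (log₂ 12 − log₂ 10) = 34/0.2630 = 129.261 ms/bit.

129.3 ms/bit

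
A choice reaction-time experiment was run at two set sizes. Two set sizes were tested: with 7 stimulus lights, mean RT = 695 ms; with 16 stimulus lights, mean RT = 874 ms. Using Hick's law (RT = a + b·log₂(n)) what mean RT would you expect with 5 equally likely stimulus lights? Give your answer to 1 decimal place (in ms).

622.1 ms

Fit slope and intercept:
  b = (874 − 695) / (log₂ 16 − log₂ 7) = 179 / (4 − 2.8074) = 150.087 ms/bit
  a = 695 − 150.087 × 2.8074 = 273.654 ms
Then RT(5) = 273.654 + 150.087 × log₂ 5 = 273.654 + 150.087 × 2.3219 ≈ 622.144 ms.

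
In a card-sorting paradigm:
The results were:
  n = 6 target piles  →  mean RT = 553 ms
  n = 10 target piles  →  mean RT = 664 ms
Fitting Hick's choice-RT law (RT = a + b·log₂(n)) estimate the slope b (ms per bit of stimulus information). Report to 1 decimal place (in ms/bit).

Slope: b = (664 − 553) / (log₂ 10 − log₂ 6) = 111/0.7370 = 150.618 ms/bit.

150.6 ms/bit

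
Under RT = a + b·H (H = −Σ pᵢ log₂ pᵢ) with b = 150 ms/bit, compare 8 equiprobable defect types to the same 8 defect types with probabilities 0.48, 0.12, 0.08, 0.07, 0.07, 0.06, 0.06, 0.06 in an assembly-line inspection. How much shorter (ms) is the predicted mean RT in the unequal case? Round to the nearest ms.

85 ms

Equiprobable entropy H₀ = log₂ 8 = 3.0000 bits.
Skewed entropy H = −Σ pᵢ log₂ pᵢ = 2.4346 bits.
ΔRT = b·(H₀ − H) = 150 × 0.5654 = 84.82 ms.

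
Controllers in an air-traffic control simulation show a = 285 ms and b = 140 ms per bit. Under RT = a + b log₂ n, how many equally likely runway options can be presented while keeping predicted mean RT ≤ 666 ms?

140·log₂ n ≤ 666 − 285 = 381, giving log₂ n ≤ 2.7214 and n ≤ 6.595. The largest whole number is 6.

6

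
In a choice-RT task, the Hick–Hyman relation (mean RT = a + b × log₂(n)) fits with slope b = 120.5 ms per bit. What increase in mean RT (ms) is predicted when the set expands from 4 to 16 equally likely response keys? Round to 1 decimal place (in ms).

241.0 ms

Only the slope matters, since a is common to both: ΔRT = b·log₂(n₂/n₁).
log₂(16) − log₂(4) = log₂(16/4) = log₂(4) = 2.
ΔRT = 120.5 × 2.0000 = 241.000 ms.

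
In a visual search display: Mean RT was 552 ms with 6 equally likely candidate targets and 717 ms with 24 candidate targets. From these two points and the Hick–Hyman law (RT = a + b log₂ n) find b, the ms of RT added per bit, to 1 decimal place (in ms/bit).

The slope on a log₂ axis is (717 − 552) / (4.5850 − 2.5850) = 82.500 ms/bit.

82.5 ms/bit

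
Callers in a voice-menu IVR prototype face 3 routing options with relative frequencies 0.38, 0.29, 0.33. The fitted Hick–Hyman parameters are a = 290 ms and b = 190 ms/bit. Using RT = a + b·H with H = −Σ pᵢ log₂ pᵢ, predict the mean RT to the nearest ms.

H = 0.38·log₂(1/0.38) + 0.29·log₂(1/0.29) + 0.33·log₂(1/0.33) = 1.5762 bits.
RT = 290 + 190 × 1.5762 = 589.47 ms.

589 ms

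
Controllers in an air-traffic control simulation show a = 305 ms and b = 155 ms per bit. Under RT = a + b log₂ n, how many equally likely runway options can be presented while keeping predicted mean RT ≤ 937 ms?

Information budget: (937 − 305)/155 = 4.0774 bits, so n ≤ 2^4.0774 = 16.882 → at most 16.

16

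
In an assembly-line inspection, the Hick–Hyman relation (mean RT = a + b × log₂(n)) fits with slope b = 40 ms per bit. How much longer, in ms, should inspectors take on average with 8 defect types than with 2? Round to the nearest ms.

80 ms

Only the slope matters, since a is common to both: ΔRT = b·log₂(n₂/n₁).
log₂(8) − log₂(2) = log₂(8/2) = log₂(4) = 2.
ΔRT = 40 × 2.0000 = 80.000 ms.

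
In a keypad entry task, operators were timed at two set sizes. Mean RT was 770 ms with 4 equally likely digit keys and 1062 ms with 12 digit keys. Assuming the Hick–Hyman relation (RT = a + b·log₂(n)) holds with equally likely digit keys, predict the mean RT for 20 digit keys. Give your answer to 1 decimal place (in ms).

With log₂ n on the abscissa the relation is linear; from the two conditions:
  b = (1062 − 770) / (log₂ 12 − log₂ 4) = 292 / (3.5850 − 2) = 184.231 ms/bit
  a = 770 − 184.231 × 2 = 401.537 ms
Then RT(20) = 401.537 + 184.231 × log₂ 20 = 401.537 + 184.231 × 4.3219 ≈ 1197.772 ms.

1197.8 ms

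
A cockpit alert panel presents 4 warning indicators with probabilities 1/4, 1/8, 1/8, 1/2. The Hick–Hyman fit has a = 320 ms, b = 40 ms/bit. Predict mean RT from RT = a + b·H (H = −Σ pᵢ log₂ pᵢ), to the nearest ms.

390 ms

H = −Σ pᵢ log₂ pᵢ = 0.25·2 + 0.125·3 + 0.125·3 + 0.5·1 = 1.750 bits.
RT = 320 + 40 × 1.750 = 390.00 ms.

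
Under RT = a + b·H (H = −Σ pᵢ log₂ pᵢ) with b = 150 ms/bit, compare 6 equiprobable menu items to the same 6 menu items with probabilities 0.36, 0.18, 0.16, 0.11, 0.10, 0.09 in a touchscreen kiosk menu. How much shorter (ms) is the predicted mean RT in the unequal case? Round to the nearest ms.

The RT saving is b·ΔH. Equiprobable H₀ = log₂(6) = 2.5850 bits; with the given probabilities H = 2.3941 bits.
b·(H₀ − H) = 150 × (2.5850 − 2.3941) = 28.63 ms.

29 ms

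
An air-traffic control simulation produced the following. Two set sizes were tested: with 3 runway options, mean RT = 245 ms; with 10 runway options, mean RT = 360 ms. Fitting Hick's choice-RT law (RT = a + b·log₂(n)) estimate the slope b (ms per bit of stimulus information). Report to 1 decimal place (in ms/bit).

The slope on a log₂ axis is (360 − 245) / (3.3219 − 1.5850) = 66.207 ms/bit.

66.2 ms/bit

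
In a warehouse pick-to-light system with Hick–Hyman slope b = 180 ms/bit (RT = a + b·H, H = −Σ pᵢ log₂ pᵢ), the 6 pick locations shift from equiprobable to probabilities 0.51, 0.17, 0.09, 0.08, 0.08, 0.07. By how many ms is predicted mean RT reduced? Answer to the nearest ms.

Equiprobable entropy H₀ = log₂ 6 = 2.5850 bits.
Skewed entropy H = −Σ pᵢ log₂ pᵢ = 2.0942 bits.
ΔRT = b·(H₀ − H) = 180 × 0.4907 = 88.33 ms.

88 ms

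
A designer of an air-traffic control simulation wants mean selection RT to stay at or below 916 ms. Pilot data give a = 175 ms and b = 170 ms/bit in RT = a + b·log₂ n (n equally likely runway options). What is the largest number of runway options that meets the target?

170·log₂ n ≤ 916 − 175 = 741, giving log₂ n ≤ 4.3588 and n ≤ 20.518. The largest whole number is 20.

20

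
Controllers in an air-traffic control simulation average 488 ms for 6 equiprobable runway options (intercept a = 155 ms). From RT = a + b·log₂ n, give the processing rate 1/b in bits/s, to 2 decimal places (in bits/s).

7.76 bits/s

b = (488 − 155)/log₂ 6 = 333/2.5850 = 128.822 ms per bit = 0.12882 s/bit; the reciprocal is 7.763 bits/s.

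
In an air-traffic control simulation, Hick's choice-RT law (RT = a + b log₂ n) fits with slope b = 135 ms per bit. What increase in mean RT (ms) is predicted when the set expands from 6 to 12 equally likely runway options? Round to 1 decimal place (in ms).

135.0 ms

ΔRT = (a + b log₂ n₂) − (a + b log₂ n₁) = b·(log₂ n₂ − log₂ n₁).
log₂(12) − log₂(6) = log₂(12/6) = log₂(2) = 1.
ΔRT = 135 × 1.0000 = 135.000 ms.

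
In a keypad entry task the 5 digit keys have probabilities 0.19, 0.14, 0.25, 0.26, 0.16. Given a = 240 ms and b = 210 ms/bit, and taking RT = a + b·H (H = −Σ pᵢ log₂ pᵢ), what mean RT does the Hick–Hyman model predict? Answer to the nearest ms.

719 ms

Entropy contributions −pᵢ log₂ pᵢ: 0.4552, 0.3971, 0.5000, 0.5053, 0.4230; sum H = 2.2806 bits.
RT = a + bH = 240 + 210·2.2806 = 718.93 ms.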